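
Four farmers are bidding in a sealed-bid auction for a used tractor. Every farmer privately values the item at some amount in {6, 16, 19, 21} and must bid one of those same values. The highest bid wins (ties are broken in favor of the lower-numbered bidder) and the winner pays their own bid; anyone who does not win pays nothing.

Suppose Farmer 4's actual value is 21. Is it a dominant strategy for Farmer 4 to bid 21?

Consider the case where Farmer 1 bids 6, Farmer 2 bids 6 and Farmer 3 bids 6.
Truthful bid 21: wins, pays 21, utility 21 - 21 = 0.
Bid 16 instead: wins, pays 16, utility 21 - 16 = 5.
Since 5 > 0, bidding 16 is strictly better here, so truthful bidding is not dominant.

No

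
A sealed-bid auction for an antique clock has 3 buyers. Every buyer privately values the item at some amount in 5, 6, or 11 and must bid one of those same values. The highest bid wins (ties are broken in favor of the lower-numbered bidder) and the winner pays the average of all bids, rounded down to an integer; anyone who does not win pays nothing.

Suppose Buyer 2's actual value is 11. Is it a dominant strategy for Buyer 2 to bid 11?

Consider the case where Buyer 1 bids 5 and Buyer 3 bids 5.
Truthful bid 11: wins, pays 7, utility 11 - 7 = 4.
Bid 6 instead: wins, pays 5, utility 11 - 5 = 6.
Since 6 > 4, bidding 6 is strictly better here, so truthful bidding is not dominant.

No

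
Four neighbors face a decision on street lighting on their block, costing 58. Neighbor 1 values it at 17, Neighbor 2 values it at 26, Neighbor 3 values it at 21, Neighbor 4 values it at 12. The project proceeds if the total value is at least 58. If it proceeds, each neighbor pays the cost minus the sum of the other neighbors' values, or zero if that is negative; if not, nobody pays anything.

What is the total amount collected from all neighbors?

11

Total value 76 ≥ cost 58, so it is built.
Neighbor 1: others sum to 59; max(0, 58 - 59) = 0.
Neighbor 2: others sum to 50; max(0, 58 - 50) = 8.
Neighbor 3: others sum to 55; max(0, 58 - 55) = 3.
Neighbor 4: others sum to 64; max(0, 58 - 64) = 0.
Total collected = 0 + 8 + 3 + 0 = 11.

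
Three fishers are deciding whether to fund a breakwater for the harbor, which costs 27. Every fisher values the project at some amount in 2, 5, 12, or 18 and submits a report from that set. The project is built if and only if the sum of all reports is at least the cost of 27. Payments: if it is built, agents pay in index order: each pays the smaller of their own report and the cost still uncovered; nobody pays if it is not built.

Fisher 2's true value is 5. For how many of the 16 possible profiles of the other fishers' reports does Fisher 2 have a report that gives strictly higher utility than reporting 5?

Others report (12, 18): truth gives 0; report 2 gives 3 > 0. Violating.
Others report (18, 12): truth gives 0; report 2 gives 3 > 0. Violating.
Others report (18, 18): truth gives 0; report 2 gives 3 > 0. Violating.
Others report (2, 2): truth gives 0; no alternative beats it.
Others report (2, 5): truth gives 0; no alternative beats it.
(Checking all 16 profiles: 3 have a profitable deviation, 13 do not.)

3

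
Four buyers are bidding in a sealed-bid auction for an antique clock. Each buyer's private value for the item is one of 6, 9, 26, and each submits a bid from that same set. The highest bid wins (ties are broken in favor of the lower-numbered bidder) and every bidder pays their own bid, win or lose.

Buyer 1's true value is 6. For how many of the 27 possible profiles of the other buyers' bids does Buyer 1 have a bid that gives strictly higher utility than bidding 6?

Others bid (6, 6, 9): truth gives -6; bid 9 gives -3 > -6. Violating.
Others bid (6, 9, 6): truth gives -6; bid 9 gives -3 > -6. Violating.
Others bid (6, 9, 9): truth gives -6; bid 9 gives -3 > -6. Violating.
Others bid (9, 6, 6): truth gives -6; bid 9 gives -3 > -6. Violating.
Others bid (6, 6, 6): truth gives 0; no alternative beats it.
Others bid (6, 6, 26): truth gives -6; no alternative beats it.
(Checking all 27 profiles: 7 have a profitable deviation, 20 do not.)

7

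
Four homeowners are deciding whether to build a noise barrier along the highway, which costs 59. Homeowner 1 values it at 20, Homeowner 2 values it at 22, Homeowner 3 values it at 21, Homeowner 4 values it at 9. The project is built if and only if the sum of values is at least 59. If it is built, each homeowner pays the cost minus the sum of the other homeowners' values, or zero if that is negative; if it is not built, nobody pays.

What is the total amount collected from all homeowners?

24

Total value 72 ≥ cost 59, so it is built.
Homeowner 1: others sum to 52; max(0, 59 - 52) = 7.
Homeowner 2: others sum to 50; max(0, 59 - 50) = 9.
Homeowner 3: others sum to 51; max(0, 59 - 51) = 8.
Homeowner 4: others sum to 63; max(0, 59 - 63) = 0.
Total collected = 7 + 9 + 8 + 0 = 24.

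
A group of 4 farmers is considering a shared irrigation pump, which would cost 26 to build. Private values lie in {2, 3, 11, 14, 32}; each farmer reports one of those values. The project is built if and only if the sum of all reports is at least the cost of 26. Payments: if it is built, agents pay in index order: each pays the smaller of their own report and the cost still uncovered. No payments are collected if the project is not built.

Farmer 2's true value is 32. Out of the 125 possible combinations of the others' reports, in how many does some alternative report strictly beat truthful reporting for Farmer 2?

Others report (2, 2, 11): truth gives 8; report 11 gives 21 > 8. Violating.
Others report (2, 2, 14): truth gives 8; report 11 gives 21 > 8. Violating.
Others report (2, 2, 32): truth gives 8; report 2 gives 30 > 8. Violating.
Others report (2, 3, 11): truth gives 8; report 11 gives 21 > 8. Violating.
Others report (2, 2, 2): truth gives 8; no alternative beats it.
Others report (2, 2, 3): truth gives 8; no alternative beats it.
(Checking all 125 profiles: 92 have a profitable deviation, 33 do not.)

92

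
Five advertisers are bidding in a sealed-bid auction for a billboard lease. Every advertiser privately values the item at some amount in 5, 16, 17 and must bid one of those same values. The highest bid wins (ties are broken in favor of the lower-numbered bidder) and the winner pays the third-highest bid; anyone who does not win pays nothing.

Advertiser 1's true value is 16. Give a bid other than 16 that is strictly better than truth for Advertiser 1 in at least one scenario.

17

Suppose Advertiser 2 bids 5, Advertiser 3 bids 5, Advertiser 4 bids 5 and Advertiser 5 bids 17.
Bid 16: loses, pays 0, utility 0.
Bid 17: wins, pays 5, utility 16 - 5 = 11.
So bidding 17 beats truth here (11 > 0).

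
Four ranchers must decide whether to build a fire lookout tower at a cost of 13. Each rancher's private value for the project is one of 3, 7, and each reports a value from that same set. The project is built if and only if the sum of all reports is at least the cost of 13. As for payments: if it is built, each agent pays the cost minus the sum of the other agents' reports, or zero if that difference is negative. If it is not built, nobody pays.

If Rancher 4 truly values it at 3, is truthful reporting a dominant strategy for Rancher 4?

Check each profile of the others' reports and compare truth against every alternative report.
Others report (3, 3, 3): truth gives 0, best alternative gives -1.
Others report (3, 3, 7): truth gives 3, best alternative gives 3.
Others report (3, 7, 3): truth gives 3, best alternative gives 3.
Others report (3, 7, 7): truth gives 3, best alternative gives 3.
Others report (7, 3, 3): truth gives 3, best alternative gives 3.
Others report (7, 3, 7): truth gives 3, best alternative gives 3.
(Remaining 2 profiles checked similarly; truth is weakly best in each.)
In every case the truthful report is at least as good as any alternative, so it is a dominant strategy.

Yes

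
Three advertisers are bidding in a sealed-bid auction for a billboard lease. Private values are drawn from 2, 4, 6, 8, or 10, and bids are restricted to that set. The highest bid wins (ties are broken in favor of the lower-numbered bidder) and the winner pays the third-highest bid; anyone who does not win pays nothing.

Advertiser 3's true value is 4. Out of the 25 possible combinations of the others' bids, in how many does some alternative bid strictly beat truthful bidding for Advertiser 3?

Others bid (2, 4): truth gives 0; bid 6 gives 2 > 0. Violating.
Others bid (2, 6): truth gives 0; bid 8 gives 2 > 0. Violating.
Others bid (2, 8): truth gives 0; bid 10 gives 2 > 0. Violating.
Others bid (4, 2): truth gives 0; bid 6 gives 2 > 0. Violating.
Others bid (2, 2): truth gives 2; no alternative beats it.
Others bid (2, 10): truth gives 0; no alternative beats it.
(Checking all 25 profiles: 6 have a profitable deviation, 19 do not.)

6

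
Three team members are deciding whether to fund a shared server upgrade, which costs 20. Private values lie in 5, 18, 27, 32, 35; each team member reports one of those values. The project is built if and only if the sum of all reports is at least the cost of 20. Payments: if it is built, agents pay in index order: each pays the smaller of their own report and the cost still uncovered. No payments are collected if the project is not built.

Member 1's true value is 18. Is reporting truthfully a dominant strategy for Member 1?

Consider the case where Member 2 reports 5 and Member 3 reports 18.
Truthful report 18: project built, pays 18, utility 18 - 18 = 0.
Report 5 instead: project built, pays 5, utility 18 - 5 = 13.
Since 13 > 0, reporting 5 is strictly better here, so truthful reporting is not dominant.

No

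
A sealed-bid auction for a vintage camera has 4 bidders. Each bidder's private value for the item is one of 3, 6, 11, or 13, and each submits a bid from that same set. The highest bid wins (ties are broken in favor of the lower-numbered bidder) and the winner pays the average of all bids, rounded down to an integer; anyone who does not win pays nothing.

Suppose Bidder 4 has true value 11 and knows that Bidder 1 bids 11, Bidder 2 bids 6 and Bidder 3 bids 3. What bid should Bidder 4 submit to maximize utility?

13

Bid 3: loses, pays 0, utility 0.
Bid 6: loses, pays 0, utility 0.
Bid 11: loses, pays 0, utility 0.
Bid 13: wins, pays 8, utility 11 - 8 = 3.
The best choice is 13 with utility 3.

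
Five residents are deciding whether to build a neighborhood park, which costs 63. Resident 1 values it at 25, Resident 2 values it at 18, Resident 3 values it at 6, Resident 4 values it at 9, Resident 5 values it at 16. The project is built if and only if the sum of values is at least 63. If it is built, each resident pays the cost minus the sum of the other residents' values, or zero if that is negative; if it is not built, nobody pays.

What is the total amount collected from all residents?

Total value 74 ≥ cost 63, so it is built.
Resident 1: others sum to 49; max(0, 63 - 49) = 14.
Resident 2: others sum to 56; max(0, 63 - 56) = 7.
Resident 3: others sum to 68; max(0, 63 - 68) = 0.
Resident 4: others sum to 65; max(0, 63 - 65) = 0.
Resident 5: others sum to 58; max(0, 63 - 58) = 5.
Total collected = 14 + 7 + 0 + 0 + 5 = 26.

26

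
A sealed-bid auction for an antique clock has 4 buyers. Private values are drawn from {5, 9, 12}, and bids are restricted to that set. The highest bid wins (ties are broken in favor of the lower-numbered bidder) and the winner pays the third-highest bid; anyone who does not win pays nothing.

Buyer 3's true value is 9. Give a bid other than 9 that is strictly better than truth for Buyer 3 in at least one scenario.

12

Suppose Buyer 1 bids 5, Buyer 2 bids 5 and Buyer 4 bids 12.
Bid 9: loses, pays 0, utility 0.
Bid 12: wins, pays 5, utility 9 - 5 = 4.
So bidding 12 beats truth here (4 > 0).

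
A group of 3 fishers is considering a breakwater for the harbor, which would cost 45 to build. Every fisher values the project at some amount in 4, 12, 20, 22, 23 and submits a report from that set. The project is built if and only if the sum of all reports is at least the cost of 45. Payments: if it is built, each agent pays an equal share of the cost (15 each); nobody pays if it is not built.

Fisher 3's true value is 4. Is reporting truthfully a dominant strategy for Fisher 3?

Yes

Check each profile of the others' reports and compare truth against every alternative report.
Others report (12, 22): truth gives 0, best alternative gives -11.
Others report (12, 23): truth gives 0, best alternative gives -11.
Others report (20, 20): truth gives 0, best alternative gives -11.
Others report (22, 12): truth gives 0, best alternative gives -11.
Others report (23, 12): truth gives 0, best alternative gives -11.
Others report (20, 22): truth gives -11, best alternative gives -11.
(Remaining 19 profiles checked similarly; truth is weakly best in each.)
In every case the truthful report is at least as good as any alternative, so it is a dominant strategy.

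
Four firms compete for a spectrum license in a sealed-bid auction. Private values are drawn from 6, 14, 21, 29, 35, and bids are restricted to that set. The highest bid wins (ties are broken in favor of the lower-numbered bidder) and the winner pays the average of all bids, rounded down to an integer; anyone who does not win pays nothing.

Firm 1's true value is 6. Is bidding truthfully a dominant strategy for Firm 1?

Yes

Check each profile of the others' bids and compare truth against every alternative bid.
Others bid (14, 14, 14): truth gives 0, best alternative gives -8.
Others bid (6, 14, 14): truth gives 0, best alternative gives -6.
Others bid (14, 6, 14): truth gives 0, best alternative gives -6.
Others bid (14, 14, 6): truth gives 0, best alternative gives -6.
Others bid (6, 6, 14): truth gives 0, best alternative gives -4.
Others bid (6, 14, 6): truth gives 0, best alternative gives -4.
(Remaining 119 profiles checked similarly; truth is weakly best in each.)
In every case the truthful bid is at least as good as any alternative, so it is a dominant strategy.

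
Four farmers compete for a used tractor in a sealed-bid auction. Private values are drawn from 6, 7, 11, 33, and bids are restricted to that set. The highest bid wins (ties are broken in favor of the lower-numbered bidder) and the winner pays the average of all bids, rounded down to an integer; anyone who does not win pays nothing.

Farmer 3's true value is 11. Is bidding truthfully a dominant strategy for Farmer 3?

No

Consider the case where Farmer 1 bids 6, Farmer 2 bids 6 and Farmer 4 bids 6.
Truthful bid 11: wins, pays 7, utility 11 - 7 = 4.
Bid 7 instead: wins, pays 6, utility 11 - 6 = 5.
Since 5 > 4, bidding 7 is strictly better here, so truthful bidding is not dominant.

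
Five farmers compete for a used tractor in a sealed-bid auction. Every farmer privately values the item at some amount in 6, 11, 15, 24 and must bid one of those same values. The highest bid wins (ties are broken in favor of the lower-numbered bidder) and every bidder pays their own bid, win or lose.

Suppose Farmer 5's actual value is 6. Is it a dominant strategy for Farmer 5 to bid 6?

Consider the case where Farmer 1 bids 6, Farmer 2 bids 6, Farmer 3 bids 6 and Farmer 4 bids 6.
Truthful bid 6: loses but pays 6, utility -6.
Bid 11 instead: wins, pays 11, utility 6 - 11 = -5.
Since -5 > -6, bidding 11 is strictly better here, so truthful bidding is not dominant.

No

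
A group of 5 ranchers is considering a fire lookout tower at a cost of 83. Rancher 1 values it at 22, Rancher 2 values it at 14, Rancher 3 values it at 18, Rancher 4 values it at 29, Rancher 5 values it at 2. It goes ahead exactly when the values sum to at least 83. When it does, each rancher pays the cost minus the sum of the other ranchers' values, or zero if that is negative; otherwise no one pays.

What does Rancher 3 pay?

16

Total value 85 ≥ cost 83, so the project is built.
The other ranchers' values sum to 67.
Cost minus that sum is 83 - 67 = 16.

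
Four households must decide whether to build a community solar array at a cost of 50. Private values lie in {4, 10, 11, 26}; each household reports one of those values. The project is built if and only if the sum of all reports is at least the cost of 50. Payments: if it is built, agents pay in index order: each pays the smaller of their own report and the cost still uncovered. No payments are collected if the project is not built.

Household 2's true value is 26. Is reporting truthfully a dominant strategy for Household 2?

Consider the case where Household 1 reports 4, Household 3 reports 10 and Household 4 reports 26.
Truthful report 26: project built, pays 26, utility 26 - 26 = 0.
Report 10 instead: project built, pays 10, utility 26 - 10 = 16.
Since 16 > 0, reporting 10 is strictly better here, so truthful reporting is not dominant.

No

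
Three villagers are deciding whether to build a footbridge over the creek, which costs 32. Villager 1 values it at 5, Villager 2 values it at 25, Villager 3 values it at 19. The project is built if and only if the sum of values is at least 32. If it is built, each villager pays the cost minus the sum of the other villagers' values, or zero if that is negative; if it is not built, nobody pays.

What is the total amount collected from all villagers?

Total value 49 ≥ cost 32, so it is built.
Villager 1: others sum to 44; max(0, 32 - 44) = 0.
Villager 2: others sum to 24; max(0, 32 - 24) = 8.
Villager 3: others sum to 30; max(0, 32 - 30) = 2.
Total collected = 0 + 8 + 2 = 10.

10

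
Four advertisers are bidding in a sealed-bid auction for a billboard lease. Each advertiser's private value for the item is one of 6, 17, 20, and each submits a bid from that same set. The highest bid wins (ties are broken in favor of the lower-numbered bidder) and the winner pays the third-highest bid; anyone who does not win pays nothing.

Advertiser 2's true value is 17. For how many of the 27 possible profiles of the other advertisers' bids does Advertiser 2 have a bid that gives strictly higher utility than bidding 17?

3

Others bid (6, 6, 20): truth gives 0; bid 20 gives 11 > 0. Violating.
Others bid (6, 20, 6): truth gives 0; bid 20 gives 11 > 0. Violating.
Others bid (17, 6, 6): truth gives 0; bid 20 gives 11 > 0. Violating.
Others bid (6, 6, 6): truth gives 11; no alternative beats it.
Others bid (6, 6, 17): truth gives 11; no alternative beats it.
(Checking all 27 profiles: 3 have a profitable deviation, 24 do not.)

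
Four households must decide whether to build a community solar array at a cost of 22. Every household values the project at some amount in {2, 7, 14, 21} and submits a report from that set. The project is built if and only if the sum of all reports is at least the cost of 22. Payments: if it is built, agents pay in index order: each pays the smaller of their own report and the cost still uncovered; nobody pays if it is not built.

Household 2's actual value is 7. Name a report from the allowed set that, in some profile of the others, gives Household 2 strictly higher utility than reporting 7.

2

Suppose Household 1 reports 2, Household 3 reports 2 and Household 4 reports 21.
Report 7: project built, pays 7, utility 7 - 7 = 0.
Report 2: project built, pays 2, utility 7 - 2 = 5.
So reporting 2 beats truth here (5 > 0).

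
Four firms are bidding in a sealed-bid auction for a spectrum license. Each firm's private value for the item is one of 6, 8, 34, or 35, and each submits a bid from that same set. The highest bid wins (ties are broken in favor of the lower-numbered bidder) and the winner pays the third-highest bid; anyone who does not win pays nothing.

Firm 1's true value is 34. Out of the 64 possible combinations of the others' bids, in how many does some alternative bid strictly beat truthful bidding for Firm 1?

12

Others bid (6, 6, 35): truth gives 0; bid 35 gives 28 > 0. Violating.
Others bid (6, 8, 35): truth gives 0; bid 35 gives 26 > 0. Violating.
Others bid (6, 35, 6): truth gives 0; bid 35 gives 28 > 0. Violating.
Others bid (6, 35, 8): truth gives 0; bid 35 gives 26 > 0. Violating.
Others bid (6, 6, 6): truth gives 28; no alternative beats it.
Others bid (6, 6, 8): truth gives 28; no alternative beats it.
(Checking all 64 profiles: 12 have a profitable deviation, 52 do not.)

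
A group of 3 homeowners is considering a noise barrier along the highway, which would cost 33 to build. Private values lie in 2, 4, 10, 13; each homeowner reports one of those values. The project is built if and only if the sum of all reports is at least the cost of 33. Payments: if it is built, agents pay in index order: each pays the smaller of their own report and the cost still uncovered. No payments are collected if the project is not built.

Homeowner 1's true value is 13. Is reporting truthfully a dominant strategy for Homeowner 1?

No

Consider the case where Homeowner 2 reports 10 and Homeowner 3 reports 13.
Truthful report 13: project built, pays 13, utility 13 - 13 = 0.
Report 10 instead: project built, pays 10, utility 13 - 10 = 3.
Since 3 > 0, reporting 10 is strictly better here, so truthful reporting is not dominant.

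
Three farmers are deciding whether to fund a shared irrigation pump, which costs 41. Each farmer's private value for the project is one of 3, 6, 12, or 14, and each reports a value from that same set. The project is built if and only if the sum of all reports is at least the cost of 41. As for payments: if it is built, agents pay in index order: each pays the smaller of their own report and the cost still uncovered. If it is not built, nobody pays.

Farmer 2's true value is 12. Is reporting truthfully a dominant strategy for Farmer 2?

Check each profile of the others' reports and compare truth against every alternative report.
Others report (3, 3): truth gives 0, best alternative gives 0.
Others report (3, 6): truth gives 0, best alternative gives 0.
Others report (3, 12): truth gives 0, best alternative gives 0.
Others report (3, 14): truth gives 0, best alternative gives 0.
Others report (6, 3): truth gives 0, best alternative gives 0.
Others report (6, 6): truth gives 0, best alternative gives 0.
(Remaining 10 profiles checked similarly; truth is weakly best in each.)
In every case the truthful report is at least as good as any alternative, so it is a dominant strategy.

Yes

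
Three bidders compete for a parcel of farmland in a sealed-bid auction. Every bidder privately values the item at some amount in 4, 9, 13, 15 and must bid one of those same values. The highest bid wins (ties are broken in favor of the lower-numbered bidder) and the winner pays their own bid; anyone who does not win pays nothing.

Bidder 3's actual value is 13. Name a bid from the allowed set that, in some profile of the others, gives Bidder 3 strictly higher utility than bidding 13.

Suppose Bidder 1 bids 4 and Bidder 2 bids 4.
Bid 13: wins, pays 13, utility 13 - 13 = 0.
Bid 9: wins, pays 9, utility 13 - 9 = 4.
So bidding 9 beats truth here (4 > 0).

9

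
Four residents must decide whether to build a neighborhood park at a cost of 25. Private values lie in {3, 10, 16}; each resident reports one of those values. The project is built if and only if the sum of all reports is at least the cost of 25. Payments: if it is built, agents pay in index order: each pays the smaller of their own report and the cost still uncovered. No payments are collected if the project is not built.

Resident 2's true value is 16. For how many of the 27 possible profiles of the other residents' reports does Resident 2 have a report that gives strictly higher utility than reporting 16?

26

Others report (3, 3, 10): truth gives 0; report 10 gives 6 > 0. Violating.
Others report (3, 3, 16): truth gives 0; report 3 gives 13 > 0. Violating.
Others report (3, 10, 3): truth gives 0; report 10 gives 6 > 0. Violating.
Others report (3, 10, 10): truth gives 0; report 3 gives 13 > 0. Violating.
Others report (3, 3, 3): truth gives 0; no alternative beats it.
(Checking all 27 profiles: 26 have a profitable deviation, 1 does not.)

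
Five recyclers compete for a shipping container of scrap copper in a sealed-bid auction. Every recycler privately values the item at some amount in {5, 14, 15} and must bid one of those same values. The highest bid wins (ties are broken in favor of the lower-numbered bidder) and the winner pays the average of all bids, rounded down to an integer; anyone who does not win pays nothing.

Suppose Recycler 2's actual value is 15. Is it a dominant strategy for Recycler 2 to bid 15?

No

Consider the case where Recycler 1 bids 5, Recycler 3 bids 5, Recycler 4 bids 5 and Recycler 5 bids 5.
Truthful bid 15: wins, pays 7, utility 15 - 7 = 8.
Bid 14 instead: wins, pays 6, utility 15 - 6 = 9.
Since 9 > 8, bidding 14 is strictly better here, so truthful bidding is not dominant.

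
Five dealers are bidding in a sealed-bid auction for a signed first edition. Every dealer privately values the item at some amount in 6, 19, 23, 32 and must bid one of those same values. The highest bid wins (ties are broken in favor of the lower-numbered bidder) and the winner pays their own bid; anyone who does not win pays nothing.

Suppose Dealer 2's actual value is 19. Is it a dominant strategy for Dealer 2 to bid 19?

Check each profile of the others' bids and compare truth against every alternative bid.
Others bid (6, 6, 6, 6): truth gives 0, best alternative gives 0.
Others bid (6, 6, 6, 19): truth gives 0, best alternative gives 0.
Others bid (6, 6, 6, 23): truth gives 0, best alternative gives 0.
Others bid (6, 6, 6, 32): truth gives 0, best alternative gives 0.
Others bid (6, 6, 19, 6): truth gives 0, best alternative gives 0.
Others bid (6, 6, 19, 19): truth gives 0, best alternative gives 0.
(Remaining 250 profiles checked similarly; truth is weakly best in each.)
In every case the truthful bid is at least as good as any alternative, so it is a dominant strategy.

Yes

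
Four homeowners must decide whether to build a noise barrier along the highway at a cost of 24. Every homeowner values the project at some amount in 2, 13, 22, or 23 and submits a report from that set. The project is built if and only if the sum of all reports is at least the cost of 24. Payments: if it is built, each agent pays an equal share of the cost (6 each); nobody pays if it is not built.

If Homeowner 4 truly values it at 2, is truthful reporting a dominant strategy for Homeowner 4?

Yes

Check each profile of the others' reports and compare truth against every alternative report.
Others report (2, 2, 13): truth gives 0, best alternative gives -4.
Others report (2, 13, 2): truth gives 0, best alternative gives -4.
Others report (13, 2, 2): truth gives 0, best alternative gives -4.
Others report (2, 2, 22): truth gives -4, best alternative gives -4.
Others report (2, 2, 23): truth gives -4, best alternative gives -4.
Others report (2, 13, 13): truth gives -4, best alternative gives -4.
(Remaining 58 profiles checked similarly; truth is weakly best in each.)
In every case the truthful report is at least as good as any alternative, so it is a dominant strategy.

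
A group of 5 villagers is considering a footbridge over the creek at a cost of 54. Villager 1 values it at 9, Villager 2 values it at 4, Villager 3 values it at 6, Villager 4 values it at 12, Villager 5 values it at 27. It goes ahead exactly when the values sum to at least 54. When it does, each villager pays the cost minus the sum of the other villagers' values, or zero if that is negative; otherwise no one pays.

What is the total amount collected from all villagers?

38

Total value 58 ≥ cost 54, so it is built.
Villager 1: others sum to 49; max(0, 54 - 49) = 5.
Villager 2: others sum to 54; max(0, 54 - 54) = 0.
Villager 3: others sum to 52; max(0, 54 - 52) = 2.
Villager 4: others sum to 46; max(0, 54 - 46) = 8.
Villager 5: others sum to 31; max(0, 54 - 31) = 23.
Total collected = 5 + 0 + 2 + 8 + 23 = 38.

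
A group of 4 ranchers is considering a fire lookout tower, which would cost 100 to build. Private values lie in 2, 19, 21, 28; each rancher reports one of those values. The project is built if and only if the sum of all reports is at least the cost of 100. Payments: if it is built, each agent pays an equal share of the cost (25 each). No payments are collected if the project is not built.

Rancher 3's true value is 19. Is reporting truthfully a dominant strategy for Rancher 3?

No

Consider the case where Rancher 1 reports 28, Rancher 2 reports 28 and Rancher 4 reports 28.
Truthful report 19: project built, pays 25, utility 19 - 25 = -6.
Report 2 instead: project not built, utility 0.
Since 0 > -6, reporting 2 is strictly better here, so truthful reporting is not dominant.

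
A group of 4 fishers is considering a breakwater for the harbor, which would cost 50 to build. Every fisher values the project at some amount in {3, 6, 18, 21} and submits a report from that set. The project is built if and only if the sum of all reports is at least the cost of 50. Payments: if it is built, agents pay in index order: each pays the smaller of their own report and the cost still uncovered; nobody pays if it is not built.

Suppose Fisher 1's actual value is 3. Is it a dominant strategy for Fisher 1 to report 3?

Check each profile of the others' reports and compare truth against every alternative report.
Others report (3, 21, 21): truth gives 0, best alternative gives -3.
Others report (6, 18, 21): truth gives 0, best alternative gives -3.
Others report (6, 21, 18): truth gives 0, best alternative gives -3.
Others report (6, 21, 21): truth gives 0, best alternative gives -3.
Others report (18, 6, 21): truth gives 0, best alternative gives -3.
Others report (18, 18, 18): truth gives 0, best alternative gives -3.
(Remaining 58 profiles checked similarly; truth is weakly best in each.)
In every case the truthful report is at least as good as any alternative, so it is a dominant strategy.

Yes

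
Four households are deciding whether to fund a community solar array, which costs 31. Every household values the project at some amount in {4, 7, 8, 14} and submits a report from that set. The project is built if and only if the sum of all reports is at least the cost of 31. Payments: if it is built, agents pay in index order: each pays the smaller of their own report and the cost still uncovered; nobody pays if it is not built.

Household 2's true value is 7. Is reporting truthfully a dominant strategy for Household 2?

No

Consider the case where Household 1 reports 4, Household 3 reports 14 and Household 4 reports 14.
Truthful report 7: project built, pays 7, utility 7 - 7 = 0.
Report 4 instead: project built, pays 4, utility 7 - 4 = 3.
Since 3 > 0, reporting 4 is strictly better here, so truthful reporting is not dominant.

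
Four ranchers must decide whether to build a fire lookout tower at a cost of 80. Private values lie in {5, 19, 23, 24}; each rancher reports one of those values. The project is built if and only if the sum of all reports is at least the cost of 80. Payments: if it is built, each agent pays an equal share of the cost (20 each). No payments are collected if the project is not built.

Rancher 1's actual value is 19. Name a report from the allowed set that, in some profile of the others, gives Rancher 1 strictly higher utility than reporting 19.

Suppose Rancher 2 reports 19, Rancher 3 reports 19 and Rancher 4 reports 23.
Report 19: project built, pays 20, utility 19 - 20 = -1.
Report 5: project not built, utility 0.
So reporting 5 beats truth here (0 > -1).

5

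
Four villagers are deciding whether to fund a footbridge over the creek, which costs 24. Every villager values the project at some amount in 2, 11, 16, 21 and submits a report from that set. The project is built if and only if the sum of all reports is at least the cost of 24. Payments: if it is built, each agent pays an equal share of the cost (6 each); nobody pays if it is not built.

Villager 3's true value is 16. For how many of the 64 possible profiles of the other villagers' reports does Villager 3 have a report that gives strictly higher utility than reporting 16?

Others report (2, 2, 2): truth gives 0; report 21 gives 10 > 0. Violating.
Others report (2, 2, 11): truth gives 10; no alternative beats it.
Others report (2, 2, 16): truth gives 10; no alternative beats it.
(Checking all 64 profiles: 1 has a profitable deviation, 63 do not.)

1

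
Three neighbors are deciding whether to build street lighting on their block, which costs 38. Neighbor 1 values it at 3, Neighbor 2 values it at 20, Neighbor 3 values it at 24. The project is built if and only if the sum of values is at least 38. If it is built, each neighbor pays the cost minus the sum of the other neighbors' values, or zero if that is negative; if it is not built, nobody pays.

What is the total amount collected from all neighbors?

Total value 47 ≥ cost 38, so it is built.
Neighbor 1: others sum to 44; max(0, 38 - 44) = 0.
Neighbor 2: others sum to 27; max(0, 38 - 27) = 11.
Neighbor 3: others sum to 23; max(0, 38 - 23) = 15.
Total collected = 0 + 11 + 15 = 26.

26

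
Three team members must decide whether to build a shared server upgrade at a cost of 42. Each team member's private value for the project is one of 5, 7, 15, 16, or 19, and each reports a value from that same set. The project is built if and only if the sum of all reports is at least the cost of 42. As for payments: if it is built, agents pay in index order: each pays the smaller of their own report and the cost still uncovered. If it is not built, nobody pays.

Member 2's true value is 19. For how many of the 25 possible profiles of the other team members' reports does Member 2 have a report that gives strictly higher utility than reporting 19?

Others report (7, 19): truth gives 0; report 16 gives 3 > 0. Violating.
Others report (15, 15): truth gives 0; report 15 gives 4 > 0. Violating.
Others report (15, 16): truth gives 0; report 15 gives 4 > 0. Violating.
Others report (15, 19): truth gives 0; report 15 gives 4 > 0. Violating.
Others report (5, 5): truth gives 0; no alternative beats it.
Others report (5, 7): truth gives 0; no alternative beats it.
(Checking all 25 profiles: 11 have a profitable deviation, 14 do not.)

11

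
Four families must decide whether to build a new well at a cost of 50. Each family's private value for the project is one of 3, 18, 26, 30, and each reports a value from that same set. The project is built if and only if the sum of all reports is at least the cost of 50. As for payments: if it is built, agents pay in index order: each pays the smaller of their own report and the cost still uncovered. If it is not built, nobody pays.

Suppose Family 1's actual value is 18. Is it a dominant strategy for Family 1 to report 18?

No

Consider the case where Family 2 reports 3, Family 3 reports 18 and Family 4 reports 26.
Truthful report 18: project built, pays 18, utility 18 - 18 = 0.
Report 3 instead: project built, pays 3, utility 18 - 3 = 15.
Since 15 > 0, reporting 3 is strictly better here, so truthful reporting is not dominant.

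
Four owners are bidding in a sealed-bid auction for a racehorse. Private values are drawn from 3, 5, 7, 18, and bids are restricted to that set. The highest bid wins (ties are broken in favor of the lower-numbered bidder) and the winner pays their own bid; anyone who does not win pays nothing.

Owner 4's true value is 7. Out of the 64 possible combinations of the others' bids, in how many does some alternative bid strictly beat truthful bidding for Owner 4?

Others bid (3, 3, 3): truth gives 0; bid 5 gives 2 > 0. Violating.
Others bid (3, 3, 5): truth gives 0; no alternative beats it.
Others bid (3, 3, 7): truth gives 0; no alternative beats it.
(Checking all 64 profiles: 1 has a profitable deviation, 63 do not.)

1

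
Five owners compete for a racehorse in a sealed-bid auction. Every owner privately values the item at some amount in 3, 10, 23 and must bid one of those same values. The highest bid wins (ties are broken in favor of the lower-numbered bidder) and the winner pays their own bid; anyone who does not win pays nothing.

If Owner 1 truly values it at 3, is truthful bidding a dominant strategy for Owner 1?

Check each profile of the others' bids and compare truth against every alternative bid.
Others bid (3, 3, 3, 3): truth gives 0, best alternative gives -7.
Others bid (3, 3, 3, 10): truth gives 0, best alternative gives -7.
Others bid (3, 3, 10, 3): truth gives 0, best alternative gives -7.
Others bid (3, 3, 10, 10): truth gives 0, best alternative gives -7.
Others bid (3, 10, 3, 3): truth gives 0, best alternative gives -7.
Others bid (3, 10, 3, 10): truth gives 0, best alternative gives -7.
(Remaining 75 profiles checked similarly; truth is weakly best in each.)
In every case the truthful bid is at least as good as any alternative, so it is a dominant strategy.

Yes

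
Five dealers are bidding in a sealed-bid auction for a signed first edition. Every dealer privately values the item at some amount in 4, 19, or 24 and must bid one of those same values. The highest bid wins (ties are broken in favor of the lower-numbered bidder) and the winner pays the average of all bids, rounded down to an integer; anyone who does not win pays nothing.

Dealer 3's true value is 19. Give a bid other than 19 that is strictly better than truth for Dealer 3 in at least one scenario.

24

Suppose Dealer 1 bids 4, Dealer 2 bids 4, Dealer 4 bids 4 and Dealer 5 bids 24.
Bid 19: loses, pays 0, utility 0.
Bid 24: wins, pays 12, utility 19 - 12 = 7.
So bidding 24 beats truth here (7 > 0).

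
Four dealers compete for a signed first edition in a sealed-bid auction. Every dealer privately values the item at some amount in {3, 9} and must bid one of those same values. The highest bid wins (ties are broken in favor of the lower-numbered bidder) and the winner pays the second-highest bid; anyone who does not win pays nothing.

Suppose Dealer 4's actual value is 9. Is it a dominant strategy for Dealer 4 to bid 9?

Check each profile of the others' bids and compare truth against every alternative bid.
Others bid (3, 3, 3): truth gives 6, best alternative gives 0.
Others bid (3, 3, 9): truth gives 0, best alternative gives 0.
Others bid (3, 9, 3): truth gives 0, best alternative gives 0.
Others bid (3, 9, 9): truth gives 0, best alternative gives 0.
Others bid (9, 3, 3): truth gives 0, best alternative gives 0.
Others bid (9, 3, 9): truth gives 0, best alternative gives 0.
(Remaining 2 profiles checked similarly; truth is weakly best in each.)
In every case the truthful bid is at least as good as any alternative, so it is a dominant strategy.

Yes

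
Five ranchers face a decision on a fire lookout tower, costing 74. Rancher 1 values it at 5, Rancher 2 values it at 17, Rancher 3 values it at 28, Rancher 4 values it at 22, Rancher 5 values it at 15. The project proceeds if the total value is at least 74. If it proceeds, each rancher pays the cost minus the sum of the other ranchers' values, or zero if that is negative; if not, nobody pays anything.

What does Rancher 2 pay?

Total value 87 ≥ cost 74, so the project is built.
The other ranchers' values sum to 70.
Cost minus that sum is 74 - 70 = 4.

4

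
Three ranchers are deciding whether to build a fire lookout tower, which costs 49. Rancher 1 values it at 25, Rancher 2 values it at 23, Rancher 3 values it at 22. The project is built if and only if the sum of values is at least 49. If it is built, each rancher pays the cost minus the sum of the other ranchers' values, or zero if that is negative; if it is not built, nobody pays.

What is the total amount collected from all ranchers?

Total value 70 ≥ cost 49, so it is built.
Rancher 1: others sum to 45; max(0, 49 - 45) = 4.
Rancher 2: others sum to 47; max(0, 49 - 47) = 2.
Rancher 3: others sum to 48; max(0, 49 - 48) = 1.
Total collected = 4 + 2 + 1 = 7.

7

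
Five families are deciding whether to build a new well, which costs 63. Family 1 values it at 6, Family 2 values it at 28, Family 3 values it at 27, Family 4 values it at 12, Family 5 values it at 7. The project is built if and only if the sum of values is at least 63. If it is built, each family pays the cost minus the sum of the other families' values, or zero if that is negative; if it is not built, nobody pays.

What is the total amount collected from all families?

Total value 80 ≥ cost 63, so it is built.
Family 1: others sum to 74; max(0, 63 - 74) = 0.
Family 2: others sum to 52; max(0, 63 - 52) = 11.
Family 3: others sum to 53; max(0, 63 - 53) = 10.
Family 4: others sum to 68; max(0, 63 - 68) = 0.
Family 5: others sum to 73; max(0, 63 - 73) = 0.
Total collected = 0 + 11 + 10 + 0 + 0 = 21.

21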